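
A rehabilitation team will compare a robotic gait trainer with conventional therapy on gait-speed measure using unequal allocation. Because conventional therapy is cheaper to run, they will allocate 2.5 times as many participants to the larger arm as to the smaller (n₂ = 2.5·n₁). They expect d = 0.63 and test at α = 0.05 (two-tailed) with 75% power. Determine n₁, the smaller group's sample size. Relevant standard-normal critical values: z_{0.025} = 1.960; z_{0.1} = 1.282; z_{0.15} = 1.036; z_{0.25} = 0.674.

With allocation ratio k = n₂/n₁ = 2.5, Var(x̄₁−x̄₂) = σ²(1/n₁ + 1/(k·n₁)) = σ²·(k+1)/(k·n₁).
So n₁ = (1 + 1/k)·((z_{α/2} + z_β)/d)² = 1.400 × (2.634/0.63)².
n₁ = 1.400 × 17.48 = 24.5.
Round up: n₁ = 25, giving n₂ = ⌈2.5 × 25⌉ = ⌈62.5⌉ = 63.

n₁ = 25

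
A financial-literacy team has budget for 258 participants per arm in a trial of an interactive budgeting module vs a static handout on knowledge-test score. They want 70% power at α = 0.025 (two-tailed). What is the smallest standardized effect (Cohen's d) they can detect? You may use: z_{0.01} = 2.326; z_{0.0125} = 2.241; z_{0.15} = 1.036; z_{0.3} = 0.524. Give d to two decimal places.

d_min ≈ 0.24

For two independent groups of n = 258 each: d_min = (z_{α/2} + z_β)·√(2/n).
z-sum = 2.241 + 0.524 = 2.765.
d_min = 2.765 × √(2/258) = 2.765 × 0.0880 = 0.243.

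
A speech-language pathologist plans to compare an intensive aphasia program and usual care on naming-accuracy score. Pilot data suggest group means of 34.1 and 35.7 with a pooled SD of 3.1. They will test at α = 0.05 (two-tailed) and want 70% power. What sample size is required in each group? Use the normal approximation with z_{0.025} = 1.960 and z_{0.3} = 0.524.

Cohen's d = |M₁ − M₂| / SD_pooled = |34.1 − 35.7| / 3.1 = 1.6 / 3.1 = 0.516.
For two independent groups with equal n: n = 2·((z_{α/2} + z_β) / d)².
z_{α/2} + z_β = 1.960 + 0.524 = 2.484.
n = 2 × (2.484 / 0.516)² = 2 × 4.814² = 2 × 23.17 = 46.3.
Round up to the next whole participant.

n = 47 per group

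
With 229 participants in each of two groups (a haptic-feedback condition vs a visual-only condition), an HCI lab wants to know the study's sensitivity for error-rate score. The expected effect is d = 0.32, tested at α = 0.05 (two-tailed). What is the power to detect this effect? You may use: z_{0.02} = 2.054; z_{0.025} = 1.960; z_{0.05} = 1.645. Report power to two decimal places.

For two equal groups, power = Φ(d·√(n/2) − z_{α/2}).
d·√(n/2) = 0.32 × √(229/2) = 0.32 × 10.700 = 3.424.
z_β = 3.424 − 1.960 = 1.464.
Power = Φ(1.464) = 0.928.

power ≈ 0.93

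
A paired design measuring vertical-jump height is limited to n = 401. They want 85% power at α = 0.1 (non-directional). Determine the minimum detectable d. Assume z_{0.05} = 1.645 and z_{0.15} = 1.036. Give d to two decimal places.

d_min ≈ 0.13

For a single sample (or paired design) of n = 401: d_min = (z_{α/2} + z_β)/√n.
z-sum = 1.645 + 1.036 = 2.681.
d_min = 2.681 / √401 = 2.681 / 20.025 = 0.134.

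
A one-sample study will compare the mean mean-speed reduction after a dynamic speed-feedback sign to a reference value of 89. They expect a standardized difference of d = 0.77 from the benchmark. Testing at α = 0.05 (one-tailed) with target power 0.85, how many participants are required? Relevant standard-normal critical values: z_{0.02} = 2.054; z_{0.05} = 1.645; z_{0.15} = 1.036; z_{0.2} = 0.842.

n = 13

For a one-sample test: n = ((z_{α} + z_β) / d)².
z_{α} + z_β = 1.645 + 1.036 = 2.681.
n = (2.681 / 0.77)² = 3.482² = 12.12.
Round up.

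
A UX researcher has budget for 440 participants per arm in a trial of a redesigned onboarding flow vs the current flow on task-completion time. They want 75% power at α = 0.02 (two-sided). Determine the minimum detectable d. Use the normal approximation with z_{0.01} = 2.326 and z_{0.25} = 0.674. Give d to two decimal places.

d_min ≈ 0.20

For two independent groups of n = 440 each: d_min = (z_{α/2} + z_β)·√(2/n).
z-sum = 2.326 + 0.674 = 3.000.
d_min = 3.000 × √(2/440) = 3.000 × 0.0674 = 0.202.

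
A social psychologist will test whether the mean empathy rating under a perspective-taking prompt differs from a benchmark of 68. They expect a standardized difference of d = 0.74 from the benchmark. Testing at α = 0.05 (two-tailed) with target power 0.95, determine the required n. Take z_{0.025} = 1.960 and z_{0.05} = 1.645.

n = 24

For a one-sample test: n = ((z_{α/2} + z_β) / d)².
z_{α/2} + z_β = 1.960 + 1.645 = 3.605.
n = (3.605 / 0.74)² = 4.872² = 23.73.
Round up.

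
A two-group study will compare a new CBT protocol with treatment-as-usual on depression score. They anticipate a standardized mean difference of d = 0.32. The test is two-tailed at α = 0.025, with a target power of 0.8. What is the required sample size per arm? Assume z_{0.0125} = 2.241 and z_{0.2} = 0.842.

For two independent groups with equal n: n = 2·((z_{α/2} + z_β) / d)².
z_{α/2} + z_β = 2.241 + 0.842 = 3.083.
n = 2 × (3.083 / 0.32)² = 2 × 9.634² = 2 × 92.82 = 185.6.
Round up to the next whole participant.

n = 186 per group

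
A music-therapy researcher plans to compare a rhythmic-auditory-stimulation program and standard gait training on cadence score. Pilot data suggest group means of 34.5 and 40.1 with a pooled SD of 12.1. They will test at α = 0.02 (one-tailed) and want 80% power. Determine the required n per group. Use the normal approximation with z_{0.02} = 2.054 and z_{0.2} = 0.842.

n = 79 per group

Cohen's d = |M₁ − M₂| / SD_pooled = |34.5 − 40.1| / 12.1 = 5.6 / 12.1 = 0.463.
For two independent groups with equal n: n = 2·((z_{α} + z_β) / d)².
z_{α} + z_β = 2.054 + 0.842 = 2.896.
n = 2 × (2.896 / 0.463)² = 2 × 6.255² = 2 × 39.12 = 78.2.
Round up to the next whole participant.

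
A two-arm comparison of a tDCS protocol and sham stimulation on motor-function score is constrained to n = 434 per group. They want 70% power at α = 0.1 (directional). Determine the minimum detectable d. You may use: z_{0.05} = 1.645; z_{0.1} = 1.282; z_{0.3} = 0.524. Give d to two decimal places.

d_min ≈ 0.12

For two independent groups of n = 434 each: d_min = (z_{α} + z_β)·√(2/n).
z-sum = 1.282 + 0.524 = 1.806.
d_min = 1.806 × √(2/434) = 1.806 × 0.0679 = 0.123.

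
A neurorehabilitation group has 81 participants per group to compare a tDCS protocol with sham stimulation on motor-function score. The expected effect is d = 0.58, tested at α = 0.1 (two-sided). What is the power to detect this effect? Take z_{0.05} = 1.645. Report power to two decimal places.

power ≈ 0.98

For two equal groups, power = Φ(d·√(n/2) − z_{α/2}).
d·√(n/2) = 0.58 × √(81/2) = 0.58 × 6.364 = 3.691.
z_β = 3.691 − 1.645 = 2.046.
Power = Φ(2.046) = 0.980.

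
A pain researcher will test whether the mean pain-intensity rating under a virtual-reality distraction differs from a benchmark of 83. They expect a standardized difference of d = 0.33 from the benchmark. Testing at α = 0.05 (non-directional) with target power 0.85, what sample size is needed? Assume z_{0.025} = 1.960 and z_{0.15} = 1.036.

n = 83

For a one-sample test: n = ((z_{α/2} + z_β) / d)².
z_{α/2} + z_β = 1.960 + 1.036 = 2.996.
n = (2.996 / 0.33)² = 9.079² = 82.42.
Round up.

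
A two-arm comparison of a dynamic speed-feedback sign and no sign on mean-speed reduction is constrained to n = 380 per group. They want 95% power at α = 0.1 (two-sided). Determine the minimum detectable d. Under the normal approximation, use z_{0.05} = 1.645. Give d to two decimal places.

For two independent groups of n = 380 each: d_min = (z_{α/2} + z_β)·√(2/n).
z-sum = 1.645 + 1.645 = 3.290.
d_min = 3.290 × √(2/380) = 3.290 × 0.0725 = 0.239.

d_min ≈ 0.24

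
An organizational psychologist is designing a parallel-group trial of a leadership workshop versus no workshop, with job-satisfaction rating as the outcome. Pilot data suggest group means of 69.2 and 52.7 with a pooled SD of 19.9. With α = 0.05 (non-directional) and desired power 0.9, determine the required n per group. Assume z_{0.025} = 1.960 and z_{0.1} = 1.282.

Cohen's d = |M₁ − M₂| / SD_pooled = |69.2 − 52.7| / 19.9 = 16.5 / 19.9 = 0.829.
For two independent groups with equal n: n = 2·((z_{α/2} + z_β) / d)².
z_{α/2} + z_β = 1.960 + 1.282 = 3.242.
n = 2 × (3.242 / 0.829)² = 2 × 3.911² = 2 × 15.29 = 30.6.
Round up to the next whole participant.

n = 31 per group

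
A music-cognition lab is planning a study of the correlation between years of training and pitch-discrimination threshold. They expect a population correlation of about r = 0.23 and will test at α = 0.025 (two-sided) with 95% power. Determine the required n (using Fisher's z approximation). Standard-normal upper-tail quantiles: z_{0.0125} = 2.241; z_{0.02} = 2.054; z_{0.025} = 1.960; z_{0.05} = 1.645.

Fisher's z: C = ½·ln((1+r)/(1−r)) = ½·ln(1.5974) = 0.2342.
n = ((z_{α/2} + z_β)/C)² + 3.
(2.241 + 1.645) / 0.2342 = 3.886 / 0.2342 = 16.593.
n = 16.593² + 3 = 275.32 + 3 = 278.3.
Round up.

n = 279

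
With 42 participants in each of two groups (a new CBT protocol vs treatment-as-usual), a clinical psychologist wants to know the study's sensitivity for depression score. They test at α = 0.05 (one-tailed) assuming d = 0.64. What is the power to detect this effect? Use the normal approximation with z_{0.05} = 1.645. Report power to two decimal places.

For two equal groups, power = Φ(d·√(n/2) − z_{α}).
d·√(n/2) = 0.64 × √(42/2) = 0.64 × 4.583 = 2.933.
z_β = 2.933 − 1.645 = 1.288.
Power = Φ(1.288) = 0.901.

power ≈ 0.90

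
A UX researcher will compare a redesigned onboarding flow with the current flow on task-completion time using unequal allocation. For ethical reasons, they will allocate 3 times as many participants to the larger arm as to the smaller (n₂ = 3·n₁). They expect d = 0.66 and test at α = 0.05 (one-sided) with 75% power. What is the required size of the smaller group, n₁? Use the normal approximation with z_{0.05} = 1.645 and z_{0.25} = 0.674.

With allocation ratio k = n₂/n₁ = 3, Var(x̄₁−x̄₂) = σ²(1/n₁ + 1/(k·n₁)) = σ²·(k+1)/(k·n₁).
So n₁ = (1 + 1/k)·((z_{α} + z_β)/d)² = 1.333 × (2.319/0.66)².
n₁ = 1.333 × 12.35 = 16.5.
Round up: n₁ = 17, giving n₂ = 3 × 17 = 51.

n₁ = 17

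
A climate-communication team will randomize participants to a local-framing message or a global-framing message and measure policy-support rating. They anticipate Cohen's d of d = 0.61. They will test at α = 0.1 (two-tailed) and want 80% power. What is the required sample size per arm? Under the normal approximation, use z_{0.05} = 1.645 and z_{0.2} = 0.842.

n = 34 per group

For two independent groups with equal n: n = 2·((z_{α/2} + z_β) / d)².
z_{α/2} + z_β = 1.645 + 0.842 = 2.487.
n = 2 × (2.487 / 0.61)² = 2 × 4.077² = 2 × 16.62 = 33.2.
Round up to the next whole participant.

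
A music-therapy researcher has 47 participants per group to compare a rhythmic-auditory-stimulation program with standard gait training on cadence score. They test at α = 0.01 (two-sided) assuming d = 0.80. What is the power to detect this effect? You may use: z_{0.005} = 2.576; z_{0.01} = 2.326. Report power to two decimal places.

power ≈ 0.90

For two equal groups, power = Φ(d·√(n/2) − z_{α/2}).
d·√(n/2) = 0.80 × √(47/2) = 0.80 × 4.848 = 3.878.
z_β = 3.878 − 2.576 = 1.302.
Power = Φ(1.302) = 0.904.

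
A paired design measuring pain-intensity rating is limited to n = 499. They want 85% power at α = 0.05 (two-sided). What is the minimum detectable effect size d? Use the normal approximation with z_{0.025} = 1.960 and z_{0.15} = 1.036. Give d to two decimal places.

d_min ≈ 0.13

For a single sample (or paired design) of n = 499: d_min = (z_{α/2} + z_β)/√n.
z-sum = 1.960 + 1.036 = 2.996.
d_min = 2.996 / √499 = 2.996 / 22.338 = 0.134.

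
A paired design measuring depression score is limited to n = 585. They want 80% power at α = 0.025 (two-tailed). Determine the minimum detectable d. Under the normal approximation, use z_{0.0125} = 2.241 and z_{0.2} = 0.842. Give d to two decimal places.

For a single sample (or paired design) of n = 585: d_min = (z_{α/2} + z_β)/√n.
z-sum = 2.241 + 0.842 = 3.083.
d_min = 3.083 / √585 = 3.083 / 24.187 = 0.127.

d_min ≈ 0.13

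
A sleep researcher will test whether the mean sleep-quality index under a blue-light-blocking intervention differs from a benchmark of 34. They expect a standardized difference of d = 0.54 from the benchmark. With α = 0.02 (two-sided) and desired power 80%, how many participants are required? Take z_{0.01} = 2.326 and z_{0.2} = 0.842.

n = 35

For a one-sample test: n = ((z_{α/2} + z_β) / d)².
z_{α/2} + z_β = 2.326 + 0.842 = 3.168.
n = (3.168 / 0.54)² = 5.867² = 34.42.
Round up.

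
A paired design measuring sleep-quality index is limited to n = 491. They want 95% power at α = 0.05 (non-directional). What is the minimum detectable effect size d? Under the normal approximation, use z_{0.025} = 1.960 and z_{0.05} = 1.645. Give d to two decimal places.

d_min ≈ 0.16

For a single sample (or paired design) of n = 491: d_min = (z_{α/2} + z_β)/√n.
z-sum = 1.960 + 1.645 = 3.605.
d_min = 3.605 / √491 = 3.605 / 22.159 = 0.163.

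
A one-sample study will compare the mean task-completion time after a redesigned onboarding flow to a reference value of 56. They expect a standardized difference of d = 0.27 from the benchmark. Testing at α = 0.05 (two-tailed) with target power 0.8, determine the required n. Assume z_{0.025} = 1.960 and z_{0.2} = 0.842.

n = 108

For a one-sample test: n = ((z_{α/2} + z_β) / d)².
z_{α/2} + z_β = 1.960 + 0.842 = 2.802.
n = (2.802 / 0.27)² = 10.378² = 107.70.
Round up.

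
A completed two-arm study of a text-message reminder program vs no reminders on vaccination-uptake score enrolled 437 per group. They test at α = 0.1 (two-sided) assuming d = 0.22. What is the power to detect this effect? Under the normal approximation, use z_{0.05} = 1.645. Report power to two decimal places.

For two equal groups, power = Φ(d·√(n/2) − z_{α/2}).
d·√(n/2) = 0.22 × √(437/2) = 0.22 × 14.782 = 3.252.
z_β = 3.252 − 1.645 = 1.607.
Power = Φ(1.607) = 0.946.

power ≈ 0.95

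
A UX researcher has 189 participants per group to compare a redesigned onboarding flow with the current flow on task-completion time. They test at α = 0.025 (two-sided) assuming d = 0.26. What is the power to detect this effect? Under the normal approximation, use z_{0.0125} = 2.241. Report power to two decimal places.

For two equal groups, power = Φ(d·√(n/2) − z_{α/2}).
d·√(n/2) = 0.26 × √(189/2) = 0.26 × 9.721 = 2.527.
z_β = 2.527 − 2.241 = 0.286.
Power = Φ(0.286) = 0.613.

power ≈ 0.61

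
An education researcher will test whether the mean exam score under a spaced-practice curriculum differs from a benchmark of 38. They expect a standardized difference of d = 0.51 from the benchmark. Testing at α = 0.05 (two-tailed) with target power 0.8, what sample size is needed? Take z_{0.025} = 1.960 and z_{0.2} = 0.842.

n = 31

For a one-sample test: n = ((z_{α/2} + z_β) / d)².
z_{α/2} + z_β = 1.960 + 0.842 = 2.802.
n = (2.802 / 0.51)² = 5.494² = 30.19.
Round up.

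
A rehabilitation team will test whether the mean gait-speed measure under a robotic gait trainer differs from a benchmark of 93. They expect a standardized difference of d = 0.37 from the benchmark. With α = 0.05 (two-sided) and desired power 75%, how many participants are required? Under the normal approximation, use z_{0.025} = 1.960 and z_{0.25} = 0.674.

For a one-sample test: n = ((z_{α/2} + z_β) / d)².
z_{α/2} + z_β = 1.960 + 0.674 = 2.634.
n = (2.634 / 0.37)² = 7.119² = 50.68.
Round up.

n = 51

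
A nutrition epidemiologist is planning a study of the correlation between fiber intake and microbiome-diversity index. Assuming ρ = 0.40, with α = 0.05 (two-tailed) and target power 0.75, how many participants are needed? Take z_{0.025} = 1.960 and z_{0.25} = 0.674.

Fisher's z: C = ½·ln((1+r)/(1−r)) = ½·ln(2.3333) = 0.4236.
n = ((z_{α/2} + z_β)/C)² + 3.
(1.960 + 0.674) / 0.4236 = 2.634 / 0.4236 = 6.218.
n = 6.218² + 3 = 38.67 + 3 = 41.7.
Round up.

n = 42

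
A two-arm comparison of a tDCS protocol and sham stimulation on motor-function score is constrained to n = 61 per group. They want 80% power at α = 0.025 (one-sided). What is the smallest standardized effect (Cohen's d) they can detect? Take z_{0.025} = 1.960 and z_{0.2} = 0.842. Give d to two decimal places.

d_min ≈ 0.51

For two independent groups of n = 61 each: d_min = (z_{α} + z_β)·√(2/n).
z-sum = 1.960 + 0.842 = 2.802.
d_min = 2.802 × √(2/61) = 2.802 × 0.1811 = 0.507.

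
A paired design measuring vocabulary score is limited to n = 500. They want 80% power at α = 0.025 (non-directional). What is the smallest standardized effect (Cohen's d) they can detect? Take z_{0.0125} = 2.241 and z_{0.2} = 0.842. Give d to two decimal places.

For a single sample (or paired design) of n = 500: d_min = (z_{α/2} + z_β)/√n.
z-sum = 2.241 + 0.842 = 3.083.
d_min = 3.083 / √500 = 3.083 / 22.361 = 0.138.

d_min ≈ 0.14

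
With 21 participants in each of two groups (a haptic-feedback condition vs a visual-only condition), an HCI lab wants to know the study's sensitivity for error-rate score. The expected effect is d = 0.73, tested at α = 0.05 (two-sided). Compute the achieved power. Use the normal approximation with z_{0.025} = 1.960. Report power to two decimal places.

For two equal groups, power = Φ(d·√(n/2) − z_{α/2}).
d·√(n/2) = 0.73 × √(21/2) = 0.73 × 3.240 = 2.365.
z_β = 2.365 − 1.960 = 0.405.
Power = Φ(0.405) = 0.657.

power ≈ 0.66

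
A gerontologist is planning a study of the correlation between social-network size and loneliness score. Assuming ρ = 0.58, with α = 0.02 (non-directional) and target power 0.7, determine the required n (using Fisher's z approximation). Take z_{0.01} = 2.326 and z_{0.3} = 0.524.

Fisher's z: C = ½·ln((1+r)/(1−r)) = ½·ln(3.7619) = 0.6625.
n = ((z_{α/2} + z_β)/C)² + 3.
(2.326 + 0.524) / 0.6625 = 2.850 / 0.6625 = 4.302.
n = 4.302² + 3 = 18.51 + 3 = 21.5.
Round up.

n = 22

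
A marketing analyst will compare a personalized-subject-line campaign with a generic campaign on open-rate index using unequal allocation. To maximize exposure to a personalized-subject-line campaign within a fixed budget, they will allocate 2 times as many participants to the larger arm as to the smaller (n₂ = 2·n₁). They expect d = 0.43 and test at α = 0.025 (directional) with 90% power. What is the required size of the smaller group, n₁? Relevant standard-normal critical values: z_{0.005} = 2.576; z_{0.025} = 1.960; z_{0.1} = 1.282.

n₁ = 86

With allocation ratio k = n₂/n₁ = 2, Var(x̄₁−x̄₂) = σ²(1/n₁ + 1/(k·n₁)) = σ²·(k+1)/(k·n₁).
So n₁ = (1 + 1/k)·((z_{α} + z_β)/d)² = 1.500 × (3.242/0.43)².
n₁ = 1.500 × 56.84 = 85.3.
Round up: n₁ = 86, giving n₂ = 2 × 86 = 172.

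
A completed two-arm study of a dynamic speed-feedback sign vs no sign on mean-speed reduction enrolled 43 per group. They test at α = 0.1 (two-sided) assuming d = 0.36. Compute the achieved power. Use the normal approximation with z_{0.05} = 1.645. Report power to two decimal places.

For two equal groups, power = Φ(d·√(n/2) − z_{α/2}).
d·√(n/2) = 0.36 × √(43/2) = 0.36 × 4.637 = 1.669.
z_β = 1.669 − 1.645 = 0.024.
Power = Φ(0.024) = 0.510.

power ≈ 0.51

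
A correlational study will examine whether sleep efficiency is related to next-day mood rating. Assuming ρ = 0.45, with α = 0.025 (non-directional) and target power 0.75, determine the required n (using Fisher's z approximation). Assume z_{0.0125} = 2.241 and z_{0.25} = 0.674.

Fisher's z: C = ½·ln((1+r)/(1−r)) = ½·ln(2.6364) = 0.4847.
n = ((z_{α/2} + z_β)/C)² + 3.
(2.241 + 0.674) / 0.4847 = 2.915 / 0.4847 = 6.014.
n = 6.014² + 3 = 36.17 + 3 = 39.2.
Round up.

n = 40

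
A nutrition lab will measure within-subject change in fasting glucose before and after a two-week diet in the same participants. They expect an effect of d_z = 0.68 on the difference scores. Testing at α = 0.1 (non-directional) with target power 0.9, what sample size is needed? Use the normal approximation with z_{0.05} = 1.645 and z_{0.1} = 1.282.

For a paired (one-sample on differences) test: n = ((z_{α/2} + z_β) / d)².
z_{α/2} + z_β = 1.645 + 1.282 = 2.927.
n = (2.927 / 0.68)² = 4.304² = 18.53.
Round up.

n = 19 pairs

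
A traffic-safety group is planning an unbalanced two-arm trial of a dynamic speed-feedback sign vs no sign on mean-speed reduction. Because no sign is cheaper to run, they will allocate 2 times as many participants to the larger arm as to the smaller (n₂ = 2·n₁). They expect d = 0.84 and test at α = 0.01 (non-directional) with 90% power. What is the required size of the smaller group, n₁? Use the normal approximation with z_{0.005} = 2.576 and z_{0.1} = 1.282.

With allocation ratio k = n₂/n₁ = 2, Var(x̄₁−x̄₂) = σ²(1/n₁ + 1/(k·n₁)) = σ²·(k+1)/(k·n₁).
So n₁ = (1 + 1/k)·((z_{α/2} + z_β)/d)² = 1.500 × (3.858/0.84)².
n₁ = 1.500 × 21.09 = 31.6.
Round up: n₁ = 32, giving n₂ = 2 × 32 = 64.

n₁ = 32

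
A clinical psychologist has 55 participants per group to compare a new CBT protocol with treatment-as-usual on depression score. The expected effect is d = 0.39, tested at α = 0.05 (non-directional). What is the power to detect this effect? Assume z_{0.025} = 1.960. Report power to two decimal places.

For two equal groups, power = Φ(d·√(n/2) − z_{α/2}).
d·√(n/2) = 0.39 × √(55/2) = 0.39 × 5.244 = 2.045.
z_β = 2.045 − 1.960 = 0.085.
Power = Φ(0.085) = 0.534.

power ≈ 0.53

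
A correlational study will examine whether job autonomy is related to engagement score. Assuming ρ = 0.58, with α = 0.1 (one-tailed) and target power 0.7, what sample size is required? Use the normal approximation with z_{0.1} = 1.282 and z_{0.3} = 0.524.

Fisher's z: C = ½·ln((1+r)/(1−r)) = ½·ln(3.7619) = 0.6625.
n = ((z_{α} + z_β)/C)² + 3.
(1.282 + 0.524) / 0.6625 = 1.806 / 0.6625 = 2.726.
n = 2.726² + 3 = 7.43 + 3 = 10.4.
Round up.

n = 11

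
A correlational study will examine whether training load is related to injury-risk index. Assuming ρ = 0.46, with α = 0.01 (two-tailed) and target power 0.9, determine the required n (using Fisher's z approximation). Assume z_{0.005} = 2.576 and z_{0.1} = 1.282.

n = 64

Fisher's z: C = ½·ln((1+r)/(1−r)) = ½·ln(2.7037) = 0.4973.
n = ((z_{α/2} + z_β)/C)² + 3.
(2.576 + 1.282) / 0.4973 = 3.858 / 0.4973 = 7.758.
n = 7.758² + 3 = 60.18 + 3 = 63.2.
Round up.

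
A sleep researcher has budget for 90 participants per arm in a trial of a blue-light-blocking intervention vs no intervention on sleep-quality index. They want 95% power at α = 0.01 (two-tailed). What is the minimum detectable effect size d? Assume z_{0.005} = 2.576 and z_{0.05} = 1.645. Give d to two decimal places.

d_min ≈ 0.63

For two independent groups of n = 90 each: d_min = (z_{α/2} + z_β)·√(2/n).
z-sum = 2.576 + 1.645 = 4.221.
d_min = 4.221 × √(2/90) = 4.221 × 0.1491 = 0.629.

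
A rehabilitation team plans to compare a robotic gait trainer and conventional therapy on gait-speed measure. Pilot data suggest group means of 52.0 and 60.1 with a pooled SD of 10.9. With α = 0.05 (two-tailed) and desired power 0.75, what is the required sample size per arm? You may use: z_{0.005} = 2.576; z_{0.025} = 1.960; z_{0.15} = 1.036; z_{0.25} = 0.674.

Cohen's d = |M₁ − M₂| / SD_pooled = |52.0 − 60.1| / 10.9 = 8.1 / 10.9 = 0.743.
For two independent groups with equal n: n = 2·((z_{α/2} + z_β) / d)².
z_{α/2} + z_β = 1.960 + 0.674 = 2.634.
n = 2 × (2.634 / 0.743)² = 2 × 3.545² = 2 × 12.57 = 25.1.
Round up to the next whole participant.

n = 26 per group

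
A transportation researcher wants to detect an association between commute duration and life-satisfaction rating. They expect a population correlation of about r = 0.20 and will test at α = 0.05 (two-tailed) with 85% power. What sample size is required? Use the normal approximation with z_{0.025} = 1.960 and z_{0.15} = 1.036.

Fisher's z: C = ½·ln((1+r)/(1−r)) = ½·ln(1.5000) = 0.2027.
n = ((z_{α/2} + z_β)/C)² + 3.
(1.960 + 1.036) / 0.2027 = 2.996 / 0.2027 = 14.780.
n = 14.780² + 3 = 218.46 + 3 = 221.5.
Round up.

n = 222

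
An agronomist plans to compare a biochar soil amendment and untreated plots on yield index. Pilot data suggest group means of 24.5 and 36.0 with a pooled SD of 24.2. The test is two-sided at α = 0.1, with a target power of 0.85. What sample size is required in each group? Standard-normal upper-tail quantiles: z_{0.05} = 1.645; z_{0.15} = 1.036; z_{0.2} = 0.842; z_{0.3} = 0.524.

n = 64 per group

Cohen's d = |M₁ − M₂| / SD_pooled = |24.5 − 36.0| / 24.2 = 11.5 / 24.2 = 0.475.
For two independent groups with equal n: n = 2·((z_{α/2} + z_β) / d)².
z_{α/2} + z_β = 1.645 + 1.036 = 2.681.
n = 2 × (2.681 / 0.475)² = 2 × 5.644² = 2 × 31.86 = 63.7.
Round up to the next whole participant.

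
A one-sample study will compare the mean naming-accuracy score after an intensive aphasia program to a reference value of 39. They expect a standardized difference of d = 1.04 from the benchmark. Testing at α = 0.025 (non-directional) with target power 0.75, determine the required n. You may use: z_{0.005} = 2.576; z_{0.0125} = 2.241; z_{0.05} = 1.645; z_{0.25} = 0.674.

n = 8

For a one-sample test: n = ((z_{α/2} + z_β) / d)².
z_{α/2} + z_β = 2.241 + 0.674 = 2.915.
n = (2.915 / 1.04)² = 2.803² = 7.86.
Round up.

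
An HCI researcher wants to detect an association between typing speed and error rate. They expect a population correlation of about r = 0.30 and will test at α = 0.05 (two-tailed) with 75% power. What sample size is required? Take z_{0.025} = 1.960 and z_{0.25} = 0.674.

Fisher's z: C = ½·ln((1+r)/(1−r)) = ½·ln(1.8571) = 0.3095.
n = ((z_{α/2} + z_β)/C)² + 3.
(1.960 + 0.674) / 0.3095 = 2.634 / 0.3095 = 8.511.
n = 8.511² + 3 = 72.43 + 3 = 75.4.
Round up.

n = 76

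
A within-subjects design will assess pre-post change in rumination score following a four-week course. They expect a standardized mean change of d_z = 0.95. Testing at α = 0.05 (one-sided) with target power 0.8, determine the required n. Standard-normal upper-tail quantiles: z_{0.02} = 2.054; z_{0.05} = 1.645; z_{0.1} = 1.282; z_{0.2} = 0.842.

n = 7 pairs

For a paired (one-sample on differences) test: n = ((z_{α} + z_β) / d)².
z_{α} + z_β = 1.645 + 0.842 = 2.487.
n = (2.487 / 0.95)² = 2.618² = 6.85.
Round up.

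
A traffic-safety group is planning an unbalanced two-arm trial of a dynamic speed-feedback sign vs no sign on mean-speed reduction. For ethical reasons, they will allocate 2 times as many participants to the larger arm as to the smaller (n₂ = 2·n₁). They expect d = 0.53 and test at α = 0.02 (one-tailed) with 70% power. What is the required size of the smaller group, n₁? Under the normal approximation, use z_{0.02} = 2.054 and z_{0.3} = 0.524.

n₁ = 36

With allocation ratio k = n₂/n₁ = 2, Var(x̄₁−x̄₂) = σ²(1/n₁ + 1/(k·n₁)) = σ²·(k+1)/(k·n₁).
So n₁ = (1 + 1/k)·((z_{α} + z_β)/d)² = 1.500 × (2.578/0.53)².
n₁ = 1.500 × 23.66 = 35.5.
Round up: n₁ = 36, giving n₂ = 2 × 36 = 72.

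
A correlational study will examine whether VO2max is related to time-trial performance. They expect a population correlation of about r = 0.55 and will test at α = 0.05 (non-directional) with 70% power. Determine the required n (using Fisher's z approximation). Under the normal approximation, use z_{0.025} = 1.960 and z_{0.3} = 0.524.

n = 20

Fisher's z: C = ½·ln((1+r)/(1−r)) = ½·ln(3.4444) = 0.6184.
n = ((z_{α/2} + z_β)/C)² + 3.
(1.960 + 0.524) / 0.6184 = 2.484 / 0.6184 = 4.017.
n = 4.017² + 3 = 16.13 + 3 = 19.1.
Round up.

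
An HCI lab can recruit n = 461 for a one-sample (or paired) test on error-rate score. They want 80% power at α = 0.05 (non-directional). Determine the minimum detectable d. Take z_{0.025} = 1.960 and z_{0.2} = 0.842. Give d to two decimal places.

For a single sample (or paired design) of n = 461: d_min = (z_{α/2} + z_β)/√n.
z-sum = 1.960 + 0.842 = 2.802.
d_min = 2.802 / √461 = 2.802 / 21.471 = 0.131.

d_min ≈ 0.13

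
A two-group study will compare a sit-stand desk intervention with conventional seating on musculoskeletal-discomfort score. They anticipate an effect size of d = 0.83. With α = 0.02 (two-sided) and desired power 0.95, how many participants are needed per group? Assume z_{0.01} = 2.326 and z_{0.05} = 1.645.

n = 46 per group

For two independent groups with equal n: n = 2·((z_{α/2} + z_β) / d)².
z_{α/2} + z_β = 2.326 + 1.645 = 3.971.
n = 2 × (3.971 / 0.83)² = 2 × 4.784² = 2 × 22.89 = 45.8.
Round up to the next whole participant.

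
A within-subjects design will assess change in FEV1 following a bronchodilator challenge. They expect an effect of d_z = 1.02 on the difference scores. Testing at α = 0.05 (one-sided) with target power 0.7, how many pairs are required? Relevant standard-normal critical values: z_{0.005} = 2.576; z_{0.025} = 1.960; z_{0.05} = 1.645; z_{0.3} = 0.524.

For a paired (one-sample on differences) test: n = ((z_{α} + z_β) / d)².
z_{α} + z_β = 1.645 + 0.524 = 2.169.
n = (2.169 / 1.02)² = 2.126² = 4.52.
Round up.

n = 5 pairs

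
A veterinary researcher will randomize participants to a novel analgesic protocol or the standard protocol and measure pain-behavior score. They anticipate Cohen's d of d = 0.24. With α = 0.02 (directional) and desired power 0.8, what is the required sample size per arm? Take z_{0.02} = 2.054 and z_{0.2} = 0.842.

n = 292 per group

For two independent groups with equal n: n = 2·((z_{α} + z_β) / d)².
z_{α} + z_β = 2.054 + 0.842 = 2.896.
n = 2 × (2.896 / 0.24)² = 2 × 12.067² = 2 × 145.60 = 291.2.
Round up to the next whole participant.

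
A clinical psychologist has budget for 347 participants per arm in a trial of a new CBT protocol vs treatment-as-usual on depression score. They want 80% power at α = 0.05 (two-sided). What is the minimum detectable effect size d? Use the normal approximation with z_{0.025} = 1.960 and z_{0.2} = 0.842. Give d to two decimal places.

For two independent groups of n = 347 each: d_min = (z_{α/2} + z_β)·√(2/n).
z-sum = 1.960 + 0.842 = 2.802.
d_min = 2.802 × √(2/347) = 2.802 × 0.0759 = 0.213.

d_min ≈ 0.21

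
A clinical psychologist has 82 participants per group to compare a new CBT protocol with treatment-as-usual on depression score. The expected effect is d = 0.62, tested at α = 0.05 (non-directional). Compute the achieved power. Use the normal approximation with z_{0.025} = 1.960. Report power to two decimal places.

For two equal groups, power = Φ(d·√(n/2) − z_{α/2}).
d·√(n/2) = 0.62 × √(82/2) = 0.62 × 6.403 = 3.970.
z_β = 3.970 − 1.960 = 2.010.
Power = Φ(2.010) = 0.978.

power ≈ 0.98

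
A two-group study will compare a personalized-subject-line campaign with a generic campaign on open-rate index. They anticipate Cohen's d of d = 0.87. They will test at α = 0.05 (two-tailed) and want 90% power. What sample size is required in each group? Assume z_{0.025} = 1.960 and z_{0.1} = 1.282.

For two independent groups with equal n: n = 2·((z_{α/2} + z_β) / d)².
z_{α/2} + z_β = 1.960 + 1.282 = 3.242.
n = 2 × (3.242 / 0.87)² = 2 × 3.726² = 2 × 13.89 = 27.8.
Round up to the next whole participant.

n = 28 per group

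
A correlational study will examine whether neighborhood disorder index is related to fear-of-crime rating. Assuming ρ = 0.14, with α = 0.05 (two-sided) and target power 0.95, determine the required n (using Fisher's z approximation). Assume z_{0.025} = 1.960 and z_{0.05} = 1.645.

Fisher's z: C = ½·ln((1+r)/(1−r)) = ½·ln(1.3256) = 0.1409.
n = ((z_{α/2} + z_β)/C)² + 3.
(1.960 + 1.645) / 0.1409 = 3.605 / 0.1409 = 25.586.
n = 25.586² + 3 = 654.62 + 3 = 657.6.
Round up.

n = 658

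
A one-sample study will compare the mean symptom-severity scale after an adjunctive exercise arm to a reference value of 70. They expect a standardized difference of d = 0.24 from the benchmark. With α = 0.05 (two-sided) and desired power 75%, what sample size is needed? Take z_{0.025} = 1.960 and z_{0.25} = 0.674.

For a one-sample test: n = ((z_{α/2} + z_β) / d)².
z_{α/2} + z_β = 1.960 + 0.674 = 2.634.
n = (2.634 / 0.24)² = 10.975² = 120.45.
Round up.

n = 121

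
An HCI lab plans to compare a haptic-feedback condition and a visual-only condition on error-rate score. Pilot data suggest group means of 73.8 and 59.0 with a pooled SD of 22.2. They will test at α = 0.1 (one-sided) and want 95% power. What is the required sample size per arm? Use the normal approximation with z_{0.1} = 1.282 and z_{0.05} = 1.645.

Cohen's d = |M₁ − M₂| / SD_pooled = |73.8 − 59.0| / 22.2 = 14.8 / 22.2 = 0.667.
For two independent groups with equal n: n = 2·((z_{α} + z_β) / d)².
z_{α} + z_β = 1.282 + 1.645 = 2.927.
n = 2 × (2.927 / 0.667)² = 2 × 4.388² = 2 × 19.26 = 38.5.
Round up to the next whole participant.

n = 39 per group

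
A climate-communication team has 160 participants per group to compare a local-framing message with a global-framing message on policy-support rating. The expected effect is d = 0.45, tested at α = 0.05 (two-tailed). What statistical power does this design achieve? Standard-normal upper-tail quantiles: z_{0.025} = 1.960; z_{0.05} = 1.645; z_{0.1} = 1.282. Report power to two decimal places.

power ≈ 0.98

For two equal groups, power = Φ(d·√(n/2) − z_{α/2}).
d·√(n/2) = 0.45 × √(160/2) = 0.45 × 8.944 = 4.025.
z_β = 4.025 − 1.960 = 2.065.
Power = Φ(2.065) = 0.981.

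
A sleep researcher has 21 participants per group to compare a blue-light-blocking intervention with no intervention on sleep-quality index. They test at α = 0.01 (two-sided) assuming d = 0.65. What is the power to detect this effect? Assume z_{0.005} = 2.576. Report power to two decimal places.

power ≈ 0.32

For two equal groups, power = Φ(d·√(n/2) − z_{α/2}).
d·√(n/2) = 0.65 × √(21/2) = 0.65 × 3.240 = 2.106.
z_β = 2.106 − 2.576 = -0.470.
Power = Φ(-0.470) = 0.319.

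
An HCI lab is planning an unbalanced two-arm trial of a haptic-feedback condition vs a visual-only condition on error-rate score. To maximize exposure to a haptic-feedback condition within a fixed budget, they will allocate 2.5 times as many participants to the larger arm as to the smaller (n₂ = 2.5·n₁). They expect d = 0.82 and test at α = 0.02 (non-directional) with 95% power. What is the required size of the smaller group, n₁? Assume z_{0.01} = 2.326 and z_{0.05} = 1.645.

n₁ = 33

With allocation ratio k = n₂/n₁ = 2.5, Var(x̄₁−x̄₂) = σ²(1/n₁ + 1/(k·n₁)) = σ²·(k+1)/(k·n₁).
So n₁ = (1 + 1/k)·((z_{α/2} + z_β)/d)² = 1.400 × (3.971/0.82)².
n₁ = 1.400 × 23.45 = 32.8.
Round up: n₁ = 33, giving n₂ = ⌈2.5 × 33⌉ = ⌈82.5⌉ = 83.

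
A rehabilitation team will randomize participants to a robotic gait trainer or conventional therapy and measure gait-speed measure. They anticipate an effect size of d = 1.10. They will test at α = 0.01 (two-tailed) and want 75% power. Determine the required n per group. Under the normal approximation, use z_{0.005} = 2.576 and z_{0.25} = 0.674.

For two independent groups with equal n: n = 2·((z_{α/2} + z_β) / d)².
z_{α/2} + z_β = 2.576 + 0.674 = 3.250.
n = 2 × (3.250 / 1.10)² = 2 × 2.955² = 2 × 8.73 = 17.5.
Round up to the next whole participant.

n = 18 per group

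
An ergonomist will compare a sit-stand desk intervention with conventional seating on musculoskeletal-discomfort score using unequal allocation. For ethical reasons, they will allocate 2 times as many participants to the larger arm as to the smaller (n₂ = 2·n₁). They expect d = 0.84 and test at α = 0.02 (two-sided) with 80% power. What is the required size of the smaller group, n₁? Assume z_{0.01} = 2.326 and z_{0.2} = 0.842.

n₁ = 22

With allocation ratio k = n₂/n₁ = 2, Var(x̄₁−x̄₂) = σ²(1/n₁ + 1/(k·n₁)) = σ²·(k+1)/(k·n₁).
So n₁ = (1 + 1/k)·((z_{α/2} + z_β)/d)² = 1.500 × (3.168/0.84)².
n₁ = 1.500 × 14.22 = 21.3.
Round up: n₁ = 22, giving n₂ = 2 × 22 = 44.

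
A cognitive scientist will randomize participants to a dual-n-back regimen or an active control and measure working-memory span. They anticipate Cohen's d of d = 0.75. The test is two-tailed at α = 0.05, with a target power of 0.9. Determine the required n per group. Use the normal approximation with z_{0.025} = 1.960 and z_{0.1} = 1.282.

n = 38 per group

For two independent groups with equal n: n = 2·((z_{α/2} + z_β) / d)².
z_{α/2} + z_β = 1.960 + 1.282 = 3.242.
n = 2 × (3.242 / 0.75)² = 2 × 4.323² = 2 × 18.69 = 37.4.
Round up to the next whole participant.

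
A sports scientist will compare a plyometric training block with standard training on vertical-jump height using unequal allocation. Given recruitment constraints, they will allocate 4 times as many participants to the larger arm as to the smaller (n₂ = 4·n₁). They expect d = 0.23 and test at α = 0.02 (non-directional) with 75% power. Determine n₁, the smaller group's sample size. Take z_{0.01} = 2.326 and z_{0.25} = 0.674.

n₁ = 213

With allocation ratio k = n₂/n₁ = 4, Var(x̄₁−x̄₂) = σ²(1/n₁ + 1/(k·n₁)) = σ²·(k+1)/(k·n₁).
So n₁ = (1 + 1/k)·((z_{α/2} + z_β)/d)² = 1.250 × (3.000/0.23)².
n₁ = 1.250 × 170.13 = 212.7.
Round up: n₁ = 213, giving n₂ = 4 × 213 = 852.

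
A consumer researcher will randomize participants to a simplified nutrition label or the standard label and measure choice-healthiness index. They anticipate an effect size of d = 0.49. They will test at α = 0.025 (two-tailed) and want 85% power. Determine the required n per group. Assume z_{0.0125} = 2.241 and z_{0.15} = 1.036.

For two independent groups with equal n: n = 2·((z_{α/2} + z_β) / d)².
z_{α/2} + z_β = 2.241 + 1.036 = 3.277.
n = 2 × (3.277 / 0.49)² = 2 × 6.688² = 2 × 44.73 = 89.5.
Round up to the next whole participant.

n = 90 per group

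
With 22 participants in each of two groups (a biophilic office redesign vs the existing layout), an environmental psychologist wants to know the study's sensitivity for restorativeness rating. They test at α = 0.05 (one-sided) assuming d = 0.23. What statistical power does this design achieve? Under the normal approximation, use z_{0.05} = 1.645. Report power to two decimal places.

For two equal groups, power = Φ(d·√(n/2) − z_{α}).
d·√(n/2) = 0.23 × √(22/2) = 0.23 × 3.317 = 0.763.
z_β = 0.763 − 1.645 = -0.882.
Power = Φ(-0.882) = 0.189.

power ≈ 0.19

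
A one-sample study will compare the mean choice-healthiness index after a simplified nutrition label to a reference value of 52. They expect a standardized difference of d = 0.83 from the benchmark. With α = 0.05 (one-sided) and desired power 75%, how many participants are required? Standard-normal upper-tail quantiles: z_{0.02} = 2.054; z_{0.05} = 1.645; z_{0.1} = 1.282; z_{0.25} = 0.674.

n = 8

For a one-sample test: n = ((z_{α} + z_β) / d)².
z_{α} + z_β = 1.645 + 0.674 = 2.319.
n = (2.319 / 0.83)² = 2.794² = 7.81.
Round up.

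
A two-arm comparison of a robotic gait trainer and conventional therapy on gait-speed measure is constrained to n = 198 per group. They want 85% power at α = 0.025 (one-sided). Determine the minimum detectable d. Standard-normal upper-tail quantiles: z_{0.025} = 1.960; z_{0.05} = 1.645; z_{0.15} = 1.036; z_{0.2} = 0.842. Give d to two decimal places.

For two independent groups of n = 198 each: d_min = (z_{α} + z_β)·√(2/n).
z-sum = 1.960 + 1.036 = 2.996.
d_min = 2.996 × √(2/198) = 2.996 × 0.1005 = 0.301.

d_min ≈ 0.30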